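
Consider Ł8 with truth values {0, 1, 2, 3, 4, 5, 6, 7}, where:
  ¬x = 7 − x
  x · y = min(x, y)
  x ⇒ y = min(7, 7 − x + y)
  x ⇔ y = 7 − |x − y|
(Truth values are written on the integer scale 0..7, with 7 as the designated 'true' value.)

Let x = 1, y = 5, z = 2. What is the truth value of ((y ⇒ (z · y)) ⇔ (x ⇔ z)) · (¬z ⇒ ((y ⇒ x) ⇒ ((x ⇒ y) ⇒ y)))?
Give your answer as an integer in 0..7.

z · y = 2 · 5 = 2
y ⇒ (z · y) = 5 ⇒ 2 = 4
x ⇔ z = 1 ⇔ 2 = 6
(y ⇒ (z · y)) ⇔ (x ⇔ z) = 4 ⇔ 6 = 5
¬z = ¬2 = 5
y ⇒ x = 5 ⇒ 1 = 3
x ⇒ y = 1 ⇒ 5 = 7
(x ⇒ y) ⇒ y = 7 ⇒ 5 = 5
(y ⇒ x) ⇒ ((x ⇒ y) ⇒ y) = 3 ⇒ 5 = 7
¬z ⇒ ((y ⇒ x) ⇒ ((x ⇒ y) ⇒ y)) = 5 ⇒ 7 = 7
((y ⇒ (z · y)) ⇔ (x ⇔ z)) · (¬z ⇒ ((y ⇒ x) ⇒ ((x ⇒ y) ⇒ y))) = 5 · 7 = 5

5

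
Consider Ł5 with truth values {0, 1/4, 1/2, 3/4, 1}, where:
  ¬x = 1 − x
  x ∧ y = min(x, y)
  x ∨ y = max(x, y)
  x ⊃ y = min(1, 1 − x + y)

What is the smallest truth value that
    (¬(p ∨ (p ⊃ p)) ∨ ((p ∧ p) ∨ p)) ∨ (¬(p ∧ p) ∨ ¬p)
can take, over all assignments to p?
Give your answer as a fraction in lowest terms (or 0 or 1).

1/2

Take p = 1/2:
p ⊃ p = 1/2 ⊃ 1/2 = 1
p ∨ (p ⊃ p) = 1/2 ∨ 1 = 1
¬(p ∨ (p ⊃ p)) = ¬1 = 0
p ∧ p = 1/2 ∧ 1/2 = 1/2
(p ∧ p) ∨ p = 1/2 ∨ 1/2 = 1/2
¬(p ∨ (p ⊃ p)) ∨ ((p ∧ p) ∨ p) = 0 ∨ 1/2 = 1/2
p ∧ p = 1/2 ∧ 1/2 = 1/2
¬(p ∧ p) = ¬1/2 = 1/2
¬p = ¬1/2 = 1/2
¬(p ∧ p) ∨ ¬p = 1/2 ∨ 1/2 = 1/2
(¬(p ∨ (p ⊃ p)) ∨ ((p ∧ p) ∨ p)) ∨ (¬(p ∧ p) ∨ ¬p) = 1/2 ∨ 1/2 = 1/2
No assignment yields a value below 1/2, so this is the minimum.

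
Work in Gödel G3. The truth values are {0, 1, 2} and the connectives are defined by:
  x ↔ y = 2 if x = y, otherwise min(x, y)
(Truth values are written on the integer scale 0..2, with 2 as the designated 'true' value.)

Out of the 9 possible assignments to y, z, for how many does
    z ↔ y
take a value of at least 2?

3

y = 0, z = 0 ↦ 2  ≥
y = 0, z = 1 ↦ 0  <
y = 0, z = 2 ↦ 0  <
y = 1, z = 0 ↦ 0  <
y = 1, z = 1 ↦ 2  ≥
y = 1, z = 2 ↦ 1  <
y = 2, z = 0 ↦ 0  <
y = 2, z = 1 ↦ 1  <
y = 2, z = 2 ↦ 2  ≥
So 3 of the 9 assignments meet the threshold.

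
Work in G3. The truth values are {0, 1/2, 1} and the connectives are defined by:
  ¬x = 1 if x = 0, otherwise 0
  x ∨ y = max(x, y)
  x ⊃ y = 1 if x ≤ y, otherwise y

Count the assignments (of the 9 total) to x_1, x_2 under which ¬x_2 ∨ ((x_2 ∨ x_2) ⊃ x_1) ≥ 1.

6

x_1 = 0, x_2 = 0 ↦ 1  ≥
x_1 = 0, x_2 = 1/2 ↦ 0  <
x_1 = 0, x_2 = 1 ↦ 0  <
x_1 = 1/2, x_2 = 0 ↦ 1  ≥
x_1 = 1/2, x_2 = 1/2 ↦ 1  ≥
x_1 = 1/2, x_2 = 1 ↦ 1/2  <
x_1 = 1, x_2 = 0 ↦ 1  ≥
x_1 = 1, x_2 = 1/2 ↦ 1  ≥
x_1 = 1, x_2 = 1 ↦ 1  ≥
So 6 of the 9 assignments meet the threshold.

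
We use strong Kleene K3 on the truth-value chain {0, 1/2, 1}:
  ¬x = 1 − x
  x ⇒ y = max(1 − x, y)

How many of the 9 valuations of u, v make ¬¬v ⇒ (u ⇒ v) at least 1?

7

u = 0, v = 0 ↦ 1  ≥
u = 0, v = 1/2 ↦ 1  ≥
u = 0, v = 1 ↦ 1  ≥
u = 1/2, v = 0 ↦ 1  ≥
u = 1/2, v = 1/2 ↦ 1/2  <
u = 1/2, v = 1 ↦ 1  ≥
u = 1, v = 0 ↦ 1  ≥
u = 1, v = 1/2 ↦ 1/2  <
u = 1, v = 1 ↦ 1  ≥
So 7 of the 9 assignments meet the threshold.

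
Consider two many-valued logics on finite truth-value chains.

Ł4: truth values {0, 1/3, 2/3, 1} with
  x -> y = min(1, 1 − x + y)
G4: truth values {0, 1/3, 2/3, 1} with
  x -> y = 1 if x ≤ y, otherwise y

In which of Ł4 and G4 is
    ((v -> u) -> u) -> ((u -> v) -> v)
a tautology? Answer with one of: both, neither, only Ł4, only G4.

In Ł4: every assignment gives 1 — tautology.
In G4: at u = 0, v = 1/3 the value is 1/3 — not a tautology.

only Ł4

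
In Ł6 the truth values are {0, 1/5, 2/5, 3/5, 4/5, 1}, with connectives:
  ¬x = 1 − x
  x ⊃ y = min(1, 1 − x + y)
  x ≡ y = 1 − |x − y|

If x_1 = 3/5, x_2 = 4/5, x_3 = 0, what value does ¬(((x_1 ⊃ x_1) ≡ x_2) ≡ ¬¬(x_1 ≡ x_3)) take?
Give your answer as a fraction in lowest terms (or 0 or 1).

x_1 ⊃ x_1 = 3/5 ⊃ 3/5 = 1
(x_1 ⊃ x_1) ≡ x_2 = 1 ≡ 4/5 = 4/5
x_1 ≡ x_3 = 3/5 ≡ 0 = 2/5
¬(x_1 ≡ x_3) = ¬2/5 = 3/5
¬¬(x_1 ≡ x_3) = ¬3/5 = 2/5
((x_1 ⊃ x_1) ≡ x_2) ≡ ¬¬(x_1 ≡ x_3) = 4/5 ≡ 2/5 = 3/5
¬(((x_1 ⊃ x_1) ≡ x_2) ≡ ¬¬(x_1 ≡ x_3)) = ¬3/5 = 2/5

2/5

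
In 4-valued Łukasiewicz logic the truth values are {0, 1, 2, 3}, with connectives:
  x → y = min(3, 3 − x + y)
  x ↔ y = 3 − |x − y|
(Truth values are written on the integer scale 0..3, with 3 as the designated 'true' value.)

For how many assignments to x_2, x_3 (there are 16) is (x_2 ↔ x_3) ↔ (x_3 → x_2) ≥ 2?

13

x_2 = 0, x_3 = 0 ↦ 3  ≥
x_2 = 0, x_3 = 1 ↦ 3  ≥
x_2 = 0, x_3 = 2 ↦ 3  ≥
x_2 = 0, x_3 = 3 ↦ 3  ≥
x_2 = 1, x_3 = 0 ↦ 2  ≥
x_2 = 1, x_3 = 1 ↦ 3  ≥
x_2 = 1, x_3 = 2 ↦ 3  ≥
x_2 = 1, x_3 = 3 ↦ 3  ≥
x_2 = 2, x_3 = 0 ↦ 1  <
x_2 = 2, x_3 = 1 ↦ 2  ≥
x_2 = 2, x_3 = 2 ↦ 3  ≥
x_2 = 2, x_3 = 3 ↦ 3  ≥
x_2 = 3, x_3 = 0 ↦ 0  <
x_2 = 3, x_3 = 1 ↦ 1  <
x_2 = 3, x_3 = 2 ↦ 2  ≥
x_2 = 3, x_3 = 3 ↦ 3  ≥
So 13 of the 16 assignments meet the threshold.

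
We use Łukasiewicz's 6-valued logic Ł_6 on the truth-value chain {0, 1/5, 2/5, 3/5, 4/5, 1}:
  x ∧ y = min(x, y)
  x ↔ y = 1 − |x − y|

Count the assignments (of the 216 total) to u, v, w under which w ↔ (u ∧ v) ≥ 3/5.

144

value 1: 36 assignments (counts)
value 4/5: 60 assignments (counts)
value 3/5: 48 assignments (counts)
value 2/5: 36 assignments
value 1/5: 24 assignments
value 0: 12 assignments
So 144 of the 216 assignments meet the threshold.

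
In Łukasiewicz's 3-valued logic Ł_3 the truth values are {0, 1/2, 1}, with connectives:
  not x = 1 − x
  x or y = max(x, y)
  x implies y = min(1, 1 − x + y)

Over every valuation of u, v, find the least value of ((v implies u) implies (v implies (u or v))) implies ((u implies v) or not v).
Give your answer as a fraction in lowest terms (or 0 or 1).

1/2

Take u = 1, v = 1/2:
v implies u = 1/2 implies 1 = 1
u or v = 1 or 1/2 = 1
v implies (u or v) = 1/2 implies 1 = 1
(v implies u) implies (v implies (u or v)) = 1 implies 1 = 1
u implies v = 1 implies 1/2 = 1/2
not v = not 1/2 = 1/2
(u implies v) or not v = 1/2 or 1/2 = 1/2
((v implies u) implies (v implies (u or v))) implies ((u implies v) or not v) = 1 implies 1/2 = 1/2
No assignment yields a value below 1/2, so this is the minimum.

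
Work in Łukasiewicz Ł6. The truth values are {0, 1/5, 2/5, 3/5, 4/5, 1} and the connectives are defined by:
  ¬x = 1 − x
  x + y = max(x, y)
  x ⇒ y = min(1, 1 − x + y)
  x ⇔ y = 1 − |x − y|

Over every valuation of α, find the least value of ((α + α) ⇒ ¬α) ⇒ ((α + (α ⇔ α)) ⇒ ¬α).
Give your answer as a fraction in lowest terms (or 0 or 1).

Take α = 2/5:
α + α = 2/5 + 2/5 = 2/5
¬α = ¬2/5 = 3/5
(α + α) ⇒ ¬α = 2/5 ⇒ 3/5 = 1
α ⇔ α = 2/5 ⇔ 2/5 = 1
α + (α ⇔ α) = 2/5 + 1 = 1
¬α = ¬2/5 = 3/5
(α + (α ⇔ α)) ⇒ ¬α = 1 ⇒ 3/5 = 3/5
((α + α) ⇒ ¬α) ⇒ ((α + (α ⇔ α)) ⇒ ¬α) = 1 ⇒ 3/5 = 3/5
No assignment yields a value below 3/5, so this is the minimum.

3/5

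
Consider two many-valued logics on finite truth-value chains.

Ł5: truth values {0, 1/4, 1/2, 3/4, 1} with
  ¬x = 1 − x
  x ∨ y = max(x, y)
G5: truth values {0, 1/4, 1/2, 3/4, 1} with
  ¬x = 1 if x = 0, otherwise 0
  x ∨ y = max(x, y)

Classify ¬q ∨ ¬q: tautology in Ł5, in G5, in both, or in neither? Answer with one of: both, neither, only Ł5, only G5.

neither

In Ł5: at q = 1/4 the value is 3/4 — not a tautology.
In G5: at q = 1/4 the value is 0 — not a tautology.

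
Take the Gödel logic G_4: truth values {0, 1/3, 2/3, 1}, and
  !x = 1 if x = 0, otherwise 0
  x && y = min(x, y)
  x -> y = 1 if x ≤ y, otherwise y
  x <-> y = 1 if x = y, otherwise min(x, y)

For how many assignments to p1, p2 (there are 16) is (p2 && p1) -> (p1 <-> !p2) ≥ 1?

p1 = 0, p2 = 0 ↦ 1  ≥
p1 = 0, p2 = 1/3 ↦ 1  ≥
p1 = 0, p2 = 2/3 ↦ 1  ≥
p1 = 0, p2 = 1 ↦ 1  ≥
p1 = 1/3, p2 = 0 ↦ 1  ≥
p1 = 1/3, p2 = 1/3 ↦ 0  <
p1 = 1/3, p2 = 2/3 ↦ 0  <
p1 = 1/3, p2 = 1 ↦ 0  <
p1 = 2/3, p2 = 0 ↦ 1  ≥
p1 = 2/3, p2 = 1/3 ↦ 0  <
p1 = 2/3, p2 = 2/3 ↦ 0  <
p1 = 2/3, p2 = 1 ↦ 0  <
p1 = 1, p2 = 0 ↦ 1  ≥
p1 = 1, p2 = 1/3 ↦ 0  <
p1 = 1, p2 = 2/3 ↦ 0  <
p1 = 1, p2 = 1 ↦ 0  <
So 7 of the 16 assignments meet the threshold.

7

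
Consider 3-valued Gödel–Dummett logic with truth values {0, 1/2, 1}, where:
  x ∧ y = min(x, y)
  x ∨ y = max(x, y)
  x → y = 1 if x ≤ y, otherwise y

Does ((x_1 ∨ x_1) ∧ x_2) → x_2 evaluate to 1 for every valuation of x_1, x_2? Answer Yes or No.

x_1 = 0, x_2 = 0 ↦ 1
x_1 = 0, x_2 = 1/2 ↦ 1
x_1 = 0, x_2 = 1 ↦ 1
x_1 = 1/2, x_2 = 0 ↦ 1
x_1 = 1/2, x_2 = 1/2 ↦ 1
x_1 = 1/2, x_2 = 1 ↦ 1
x_1 = 1, x_2 = 0 ↦ 1
x_1 = 1, x_2 = 1/2 ↦ 1
x_1 = 1, x_2 = 1 ↦ 1
Every assignment gives a value ≥ 1.

Yes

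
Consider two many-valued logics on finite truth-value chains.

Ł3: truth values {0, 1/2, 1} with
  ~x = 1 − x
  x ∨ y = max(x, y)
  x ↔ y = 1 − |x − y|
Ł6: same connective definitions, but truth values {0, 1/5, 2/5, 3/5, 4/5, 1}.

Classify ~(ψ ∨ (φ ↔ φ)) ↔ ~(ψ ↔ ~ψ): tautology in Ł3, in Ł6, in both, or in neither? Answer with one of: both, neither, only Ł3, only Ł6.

In Ł3: at φ = 0, ψ = 0 the value is 0 — not a tautology.
In Ł6: at φ = 0, ψ = 0 the value is 0 — not a tautology.

neither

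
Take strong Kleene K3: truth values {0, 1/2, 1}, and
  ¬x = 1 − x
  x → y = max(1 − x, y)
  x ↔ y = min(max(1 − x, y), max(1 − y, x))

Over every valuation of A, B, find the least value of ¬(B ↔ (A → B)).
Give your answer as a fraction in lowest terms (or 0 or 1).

Take A = 0, B = 1:
A → B = 0 → 1 = 1
B ↔ (A → B) = 1 ↔ 1 = 1
¬(B ↔ (A → B)) = ¬1 = 0
No assignment yields a value below 0, so this is the minimum.

0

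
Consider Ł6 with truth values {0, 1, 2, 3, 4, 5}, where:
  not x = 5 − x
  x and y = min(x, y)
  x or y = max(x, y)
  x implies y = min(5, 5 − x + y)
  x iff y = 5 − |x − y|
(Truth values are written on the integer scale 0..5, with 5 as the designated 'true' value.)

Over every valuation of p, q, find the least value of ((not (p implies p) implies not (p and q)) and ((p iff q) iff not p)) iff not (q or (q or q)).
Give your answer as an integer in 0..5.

Take p = 2, q = 4:
p implies p = 2 implies 2 = 5
not (p implies p) = not 5 = 0
p and q = 2 and 4 = 2
not (p and q) = not 2 = 3
not (p implies p) implies not (p and q) = 0 implies 3 = 5
p iff q = 2 iff 4 = 3
not p = not 2 = 3
(p iff q) iff not p = 3 iff 3 = 5
(not (p implies p) implies not (p and q)) and ((p iff q) iff not p) = 5 and 5 = 5
q or q = 4 or 4 = 4
q or (q or q) = 4 or 4 = 4
not (q or (q or q)) = not 4 = 1
((not (p implies p) implies not (p and q)) and ((p iff q) iff not p)) iff not (q or (q or q)) = 5 iff 1 = 1
No assignment yields a value below 1, so this is the minimum.

1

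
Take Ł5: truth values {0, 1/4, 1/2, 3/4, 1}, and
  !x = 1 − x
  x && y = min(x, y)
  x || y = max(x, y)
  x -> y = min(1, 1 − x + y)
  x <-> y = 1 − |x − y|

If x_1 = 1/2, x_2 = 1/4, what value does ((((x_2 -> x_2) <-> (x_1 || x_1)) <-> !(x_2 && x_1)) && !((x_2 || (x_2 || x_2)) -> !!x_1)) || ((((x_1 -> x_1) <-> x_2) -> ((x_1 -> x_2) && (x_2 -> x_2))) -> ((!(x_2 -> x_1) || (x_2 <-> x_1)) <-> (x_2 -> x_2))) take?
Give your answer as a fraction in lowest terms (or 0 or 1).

x_2 -> x_2 = 1/4 -> 1/4 = 1
x_1 || x_1 = 1/2 || 1/2 = 1/2
(x_2 -> x_2) <-> (x_1 || x_1) = 1 <-> 1/2 = 1/2
x_2 && x_1 = 1/4 && 1/2 = 1/4
!(x_2 && x_1) = !1/4 = 3/4
((x_2 -> x_2) <-> (x_1 || x_1)) <-> !(x_2 && x_1) = 1/2 <-> 3/4 = 3/4
x_2 || x_2 = 1/4 || 1/4 = 1/4
x_2 || (x_2 || x_2) = 1/4 || 1/4 = 1/4
!x_1 = !1/2 = 1/2
!!x_1 = !1/2 = 1/2
(x_2 || (x_2 || x_2)) -> !!x_1 = 1/4 -> 1/2 = 1
!((x_2 || (x_2 || x_2)) -> !!x_1) = !1 = 0
(((x_2 -> x_2) <-> (x_1 || x_1)) <-> !(x_2 && x_1)) && !((x_2 || (x_2 || x_2)) -> !!x_1) = 3/4 && 0 = 0
x_1 -> x_1 = 1/2 -> 1/2 = 1
(x_1 -> x_1) <-> x_2 = 1 <-> 1/4 = 1/4
x_1 -> x_2 = 1/2 -> 1/4 = 3/4
x_2 -> x_2 = 1/4 -> 1/4 = 1
(x_1 -> x_2) && (x_2 -> x_2) = 3/4 && 1 = 3/4
((x_1 -> x_1) <-> x_2) -> ((x_1 -> x_2) && (x_2 -> x_2)) = 1/4 -> 3/4 = 1
x_2 -> x_1 = 1/4 -> 1/2 = 1
!(x_2 -> x_1) = !1 = 0
x_2 <-> x_1 = 1/4 <-> 1/2 = 3/4
!(x_2 -> x_1) || (x_2 <-> x_1) = 0 || 3/4 = 3/4
x_2 -> x_2 = 1/4 -> 1/4 = 1
(!(x_2 -> x_1) || (x_2 <-> x_1)) <-> (x_2 -> x_2) = 3/4 <-> 1 = 3/4
(((x_1 -> x_1) <-> x_2) -> ((x_1 -> x_2) && (x_2 -> x_2))) -> ((!(x_2 -> x_1) || (x_2 <-> x_1)) <-> (x_2 -> x_2)) = 1 -> 3/4 = 3/4
((((x_2 -> x_2) <-> (x_1 || x_1)) <-> !(x_2 && x_1)) && !((x_2 || (x_2 || x_2)) -> !!x_1)) || ((((x_1 -> x_1) <-> x_2) -> ((x_1 -> x_2) && (x_2 -> x_2))) -> ((!(x_2 -> x_1) || (x_2 <-> x_1)) <-> (x_2 -> x_2))) = 0 || 3/4 = 3/4

3/4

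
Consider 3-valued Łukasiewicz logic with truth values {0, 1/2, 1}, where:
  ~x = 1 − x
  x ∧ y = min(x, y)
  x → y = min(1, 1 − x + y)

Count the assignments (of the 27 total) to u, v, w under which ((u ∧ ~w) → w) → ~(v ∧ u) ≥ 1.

19

value 1: 19 assignments (counts)
value 1/2: 6 assignments
value 0: 2 assignments
So 19 of the 27 assignments meet the threshold.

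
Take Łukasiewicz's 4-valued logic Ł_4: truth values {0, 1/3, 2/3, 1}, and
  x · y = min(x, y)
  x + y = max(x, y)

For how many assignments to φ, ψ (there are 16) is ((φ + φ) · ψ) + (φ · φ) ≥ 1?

4

φ = 0, ψ = 0 ↦ 0  <
φ = 0, ψ = 1/3 ↦ 0  <
φ = 0, ψ = 2/3 ↦ 0  <
φ = 0, ψ = 1 ↦ 0  <
φ = 1/3, ψ = 0 ↦ 1/3  <
φ = 1/3, ψ = 1/3 ↦ 1/3  <
φ = 1/3, ψ = 2/3 ↦ 1/3  <
φ = 1/3, ψ = 1 ↦ 1/3  <
φ = 2/3, ψ = 0 ↦ 2/3  <
φ = 2/3, ψ = 1/3 ↦ 2/3  <
φ = 2/3, ψ = 2/3 ↦ 2/3  <
φ = 2/3, ψ = 1 ↦ 2/3  <
φ = 1, ψ = 0 ↦ 1  ≥
φ = 1, ψ = 1/3 ↦ 1  ≥
φ = 1, ψ = 2/3 ↦ 1  ≥
φ = 1, ψ = 1 ↦ 1  ≥
So 4 of the 16 assignments meet the threshold.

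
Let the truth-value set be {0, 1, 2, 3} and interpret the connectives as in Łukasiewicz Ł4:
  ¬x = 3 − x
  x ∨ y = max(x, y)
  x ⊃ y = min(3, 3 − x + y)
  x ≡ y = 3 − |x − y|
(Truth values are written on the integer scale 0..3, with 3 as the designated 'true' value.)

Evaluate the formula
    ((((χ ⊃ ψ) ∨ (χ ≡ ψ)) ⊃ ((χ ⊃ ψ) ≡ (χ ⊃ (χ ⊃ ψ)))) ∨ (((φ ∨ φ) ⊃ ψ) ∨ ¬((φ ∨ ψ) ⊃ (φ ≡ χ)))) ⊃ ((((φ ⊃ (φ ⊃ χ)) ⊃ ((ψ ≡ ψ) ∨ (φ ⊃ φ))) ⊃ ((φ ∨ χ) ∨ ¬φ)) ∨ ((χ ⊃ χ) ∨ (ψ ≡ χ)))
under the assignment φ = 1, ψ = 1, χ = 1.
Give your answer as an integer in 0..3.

χ ⊃ ψ = 1 ⊃ 1 = 3
χ ≡ ψ = 1 ≡ 1 = 3
(χ ⊃ ψ) ∨ (χ ≡ ψ) = 3 ∨ 3 = 3
χ ⊃ ψ = 1 ⊃ 1 = 3
χ ⊃ ψ = 1 ⊃ 1 = 3
χ ⊃ (χ ⊃ ψ) = 1 ⊃ 3 = 3
(χ ⊃ ψ) ≡ (χ ⊃ (χ ⊃ ψ)) = 3 ≡ 3 = 3
((χ ⊃ ψ) ∨ (χ ≡ ψ)) ⊃ ((χ ⊃ ψ) ≡ (χ ⊃ (χ ⊃ ψ))) = 3 ⊃ 3 = 3
φ ∨ φ = 1 ∨ 1 = 1
(φ ∨ φ) ⊃ ψ = 1 ⊃ 1 = 3
φ ∨ ψ = 1 ∨ 1 = 1
φ ≡ χ = 1 ≡ 1 = 3
(φ ∨ ψ) ⊃ (φ ≡ χ) = 1 ⊃ 3 = 3
¬((φ ∨ ψ) ⊃ (φ ≡ χ)) = ¬3 = 0
((φ ∨ φ) ⊃ ψ) ∨ ¬((φ ∨ ψ) ⊃ (φ ≡ χ)) = 3 ∨ 0 = 3
(((χ ⊃ ψ) ∨ (χ ≡ ψ)) ⊃ ((χ ⊃ ψ) ≡ (χ ⊃ (χ ⊃ ψ)))) ∨ (((φ ∨ φ) ⊃ ψ) ∨ ¬((φ ∨ ψ) ⊃ (φ ≡ χ))) = 3 ∨ 3 = 3
φ ⊃ χ = 1 ⊃ 1 = 3
φ ⊃ (φ ⊃ χ) = 1 ⊃ 3 = 3
ψ ≡ ψ = 1 ≡ 1 = 3
φ ⊃ φ = 1 ⊃ 1 = 3
(ψ ≡ ψ) ∨ (φ ⊃ φ) = 3 ∨ 3 = 3
(φ ⊃ (φ ⊃ χ)) ⊃ ((ψ ≡ ψ) ∨ (φ ⊃ φ)) = 3 ⊃ 3 = 3
φ ∨ χ = 1 ∨ 1 = 1
¬φ = ¬1 = 2
(φ ∨ χ) ∨ ¬φ = 1 ∨ 2 = 2
((φ ⊃ (φ ⊃ χ)) ⊃ ((ψ ≡ ψ) ∨ (φ ⊃ φ))) ⊃ ((φ ∨ χ) ∨ ¬φ) = 3 ⊃ 2 = 2
χ ⊃ χ = 1 ⊃ 1 = 3
ψ ≡ χ = 1 ≡ 1 = 3
(χ ⊃ χ) ∨ (ψ ≡ χ) = 3 ∨ 3 = 3
(((φ ⊃ (φ ⊃ χ)) ⊃ ((ψ ≡ ψ) ∨ (φ ⊃ φ))) ⊃ ((φ ∨ χ) ∨ ¬φ)) ∨ ((χ ⊃ χ) ∨ (ψ ≡ χ)) = 2 ∨ 3 = 3
((((χ ⊃ ψ) ∨ (χ ≡ ψ)) ⊃ ((χ ⊃ ψ) ≡ (χ ⊃ (χ ⊃ ψ)))) ∨ (((φ ∨ φ) ⊃ ψ) ∨ ¬((φ ∨ ψ) ⊃ (φ ≡ χ)))) ⊃ ((((φ ⊃ (φ ⊃ χ)) ⊃ ((ψ ≡ ψ) ∨ (φ ⊃ φ))) ⊃ ((φ ∨ χ) ∨ ¬φ)) ∨ ((χ ⊃ χ) ∨ (ψ ≡ χ))) = 3 ⊃ 3 = 3

3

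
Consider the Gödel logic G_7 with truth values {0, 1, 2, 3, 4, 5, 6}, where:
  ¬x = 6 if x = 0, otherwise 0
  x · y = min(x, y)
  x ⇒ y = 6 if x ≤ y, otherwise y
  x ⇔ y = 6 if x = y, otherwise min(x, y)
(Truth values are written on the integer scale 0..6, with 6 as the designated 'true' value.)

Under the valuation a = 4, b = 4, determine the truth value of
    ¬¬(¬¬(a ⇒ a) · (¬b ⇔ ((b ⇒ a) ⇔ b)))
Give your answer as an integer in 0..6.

0

a ⇒ a = 4 ⇒ 4 = 6
¬(a ⇒ a) = ¬6 = 0
¬¬(a ⇒ a) = ¬0 = 6
¬b = ¬4 = 0
b ⇒ a = 4 ⇒ 4 = 6
(b ⇒ a) ⇔ b = 6 ⇔ 4 = 4
¬b ⇔ ((b ⇒ a) ⇔ b) = 0 ⇔ 4 = 0
¬¬(a ⇒ a) · (¬b ⇔ ((b ⇒ a) ⇔ b)) = 6 · 0 = 0
¬(¬¬(a ⇒ a) · (¬b ⇔ ((b ⇒ a) ⇔ b))) = ¬0 = 6
¬¬(¬¬(a ⇒ a) · (¬b ⇔ ((b ⇒ a) ⇔ b))) = ¬6 = 0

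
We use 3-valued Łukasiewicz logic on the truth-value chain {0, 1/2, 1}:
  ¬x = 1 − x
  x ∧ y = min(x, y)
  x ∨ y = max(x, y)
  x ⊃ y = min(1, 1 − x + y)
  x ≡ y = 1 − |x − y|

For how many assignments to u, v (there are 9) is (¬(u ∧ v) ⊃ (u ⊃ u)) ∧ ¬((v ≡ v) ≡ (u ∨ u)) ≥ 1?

3

u = 0, v = 0 ↦ 1  ≥
u = 0, v = 1/2 ↦ 1  ≥
u = 0, v = 1 ↦ 1  ≥
u = 1/2, v = 0 ↦ 1/2  <
u = 1/2, v = 1/2 ↦ 1/2  <
u = 1/2, v = 1 ↦ 1/2  <
u = 1, v = 0 ↦ 0  <
u = 1, v = 1/2 ↦ 0  <
u = 1, v = 1 ↦ 0  <
So 3 of the 9 assignments meet the threshold.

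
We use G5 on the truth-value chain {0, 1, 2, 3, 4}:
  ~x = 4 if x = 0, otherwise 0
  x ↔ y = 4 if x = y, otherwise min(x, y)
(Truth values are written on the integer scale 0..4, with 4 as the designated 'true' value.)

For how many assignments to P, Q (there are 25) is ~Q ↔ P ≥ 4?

5

value 4: 5 assignments (counts)
value 3: 1 assignment
value 2: 1 assignment
value 1: 1 assignment
value 0: 17 assignments
So 5 of the 25 assignments meet the threshold.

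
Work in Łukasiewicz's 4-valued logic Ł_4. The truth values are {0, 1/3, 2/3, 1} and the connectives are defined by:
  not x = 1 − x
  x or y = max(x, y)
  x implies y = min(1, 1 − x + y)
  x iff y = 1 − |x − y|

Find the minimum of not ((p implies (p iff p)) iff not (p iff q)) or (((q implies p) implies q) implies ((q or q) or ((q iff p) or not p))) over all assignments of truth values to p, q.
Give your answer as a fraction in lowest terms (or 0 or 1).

Take p = 1/3, q = 2/3:
p iff p = 1/3 iff 1/3 = 1
p implies (p iff p) = 1/3 implies 1 = 1
p iff q = 1/3 iff 2/3 = 2/3
not (p iff q) = not 2/3 = 1/3
(p implies (p iff p)) iff not (p iff q) = 1 iff 1/3 = 1/3
not ((p implies (p iff p)) iff not (p iff q)) = not 1/3 = 2/3
q implies p = 2/3 implies 1/3 = 2/3
(q implies p) implies q = 2/3 implies 2/3 = 1
q or q = 2/3 or 2/3 = 2/3
q iff p = 2/3 iff 1/3 = 2/3
not p = not 1/3 = 2/3
(q iff p) or not p = 2/3 or 2/3 = 2/3
(q or q) or ((q iff p) or not p) = 2/3 or 2/3 = 2/3
((q implies p) implies q) implies ((q or q) or ((q iff p) or not p)) = 1 implies 2/3 = 2/3
not ((p implies (p iff p)) iff not (p iff q)) or (((q implies p) implies q) implies ((q or q) or ((q iff p) or not p))) = 2/3 or 2/3 = 2/3
No assignment yields a value below 2/3, so this is the minimum.

2/3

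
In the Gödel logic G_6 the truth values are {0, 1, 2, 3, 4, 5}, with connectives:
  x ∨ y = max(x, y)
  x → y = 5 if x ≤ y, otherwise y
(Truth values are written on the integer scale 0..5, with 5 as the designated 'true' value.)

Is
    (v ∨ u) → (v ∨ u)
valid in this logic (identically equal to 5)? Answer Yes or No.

At u = 3, v = 1, for instance:
v ∨ u = 1 ∨ 3 = 3
(v ∨ u) → (v ∨ u) = 3 → 3 = 5
and checking the remaining 35 assignments likewise gives ≥ 5 in every case.

Yes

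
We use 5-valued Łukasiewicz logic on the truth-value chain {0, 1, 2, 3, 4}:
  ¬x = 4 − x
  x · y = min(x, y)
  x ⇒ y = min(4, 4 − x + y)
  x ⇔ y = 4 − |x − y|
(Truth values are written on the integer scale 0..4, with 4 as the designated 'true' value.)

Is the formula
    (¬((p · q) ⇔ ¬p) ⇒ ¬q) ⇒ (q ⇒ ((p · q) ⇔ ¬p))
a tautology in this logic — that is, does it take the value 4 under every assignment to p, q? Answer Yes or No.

At p = 3, q = 4, for instance:
p · q = 3 · 4 = 3
¬p = ¬3 = 1
(p · q) ⇔ ¬p = 3 ⇔ 1 = 2
¬((p · q) ⇔ ¬p) = ¬2 = 2
¬q = ¬4 = 0
¬((p · q) ⇔ ¬p) ⇒ ¬q = 2 ⇒ 0 = 2
q ⇒ ((p · q) ⇔ ¬p) = 4 ⇒ 2 = 2
(¬((p · q) ⇔ ¬p) ⇒ ¬q) ⇒ (q ⇒ ((p · q) ⇔ ¬p)) = 2 ⇒ 2 = 4
and checking the remaining 24 assignments likewise gives ≥ 4 in every case.

Yes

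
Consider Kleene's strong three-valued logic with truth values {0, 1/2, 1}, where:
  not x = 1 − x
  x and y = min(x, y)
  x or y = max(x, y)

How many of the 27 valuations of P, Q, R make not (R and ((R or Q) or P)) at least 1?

value 1: 9 assignments (counts)
value 1/2: 9 assignments
value 0: 9 assignments
So 9 of the 27 assignments meet the threshold.

9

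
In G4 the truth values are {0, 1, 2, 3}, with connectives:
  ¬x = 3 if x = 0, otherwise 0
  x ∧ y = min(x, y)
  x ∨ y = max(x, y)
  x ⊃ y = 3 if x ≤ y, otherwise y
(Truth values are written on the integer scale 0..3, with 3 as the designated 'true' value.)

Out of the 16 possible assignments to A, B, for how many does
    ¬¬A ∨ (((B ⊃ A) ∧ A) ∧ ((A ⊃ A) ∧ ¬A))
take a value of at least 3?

A = 0, B = 0 ↦ 0  <
A = 0, B = 1 ↦ 0  <
A = 0, B = 2 ↦ 0  <
A = 0, B = 3 ↦ 0  <
A = 1, B = 0 ↦ 3  ≥
A = 1, B = 1 ↦ 3  ≥
A = 1, B = 2 ↦ 3  ≥
A = 1, B = 3 ↦ 3  ≥
A = 2, B = 0 ↦ 3  ≥
A = 2, B = 1 ↦ 3  ≥
A = 2, B = 2 ↦ 3  ≥
A = 2, B = 3 ↦ 3  ≥
A = 3, B = 0 ↦ 3  ≥
A = 3, B = 1 ↦ 3  ≥
A = 3, B = 2 ↦ 3  ≥
A = 3, B = 3 ↦ 3  ≥
So 12 of the 16 assignments meet the threshold.

12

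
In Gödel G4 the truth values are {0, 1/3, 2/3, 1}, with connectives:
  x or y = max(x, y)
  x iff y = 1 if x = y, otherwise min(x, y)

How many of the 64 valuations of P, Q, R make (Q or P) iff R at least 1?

value 1: 16 assignments (counts)
value 2/3: 12 assignments
value 1/3: 18 assignments
value 0: 18 assignments
So 16 of the 64 assignments meet the threshold.

16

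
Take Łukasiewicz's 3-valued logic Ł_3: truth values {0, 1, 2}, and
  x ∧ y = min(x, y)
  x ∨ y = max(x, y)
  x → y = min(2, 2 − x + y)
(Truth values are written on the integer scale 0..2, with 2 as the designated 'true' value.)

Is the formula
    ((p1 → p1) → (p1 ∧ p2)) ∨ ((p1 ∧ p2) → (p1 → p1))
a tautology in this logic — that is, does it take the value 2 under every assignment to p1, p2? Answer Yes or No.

p1 = 0, p2 = 0 ↦ 2
p1 = 0, p2 = 1 ↦ 2
p1 = 0, p2 = 2 ↦ 2
p1 = 1, p2 = 0 ↦ 2
p1 = 1, p2 = 1 ↦ 2
p1 = 1, p2 = 2 ↦ 2
p1 = 2, p2 = 0 ↦ 2
p1 = 2, p2 = 1 ↦ 2
p1 = 2, p2 = 2 ↦ 2
Every assignment gives a value ≥ 2.

Yes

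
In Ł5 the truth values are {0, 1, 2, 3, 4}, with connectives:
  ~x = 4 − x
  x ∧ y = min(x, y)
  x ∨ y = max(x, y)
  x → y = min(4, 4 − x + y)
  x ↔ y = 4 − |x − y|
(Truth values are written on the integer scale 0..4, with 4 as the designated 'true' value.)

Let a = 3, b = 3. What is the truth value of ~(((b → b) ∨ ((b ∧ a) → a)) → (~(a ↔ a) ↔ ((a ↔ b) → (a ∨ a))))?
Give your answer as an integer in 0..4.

3

b → b = 3 → 3 = 4
b ∧ a = 3 ∧ 3 = 3
(b ∧ a) → a = 3 → 3 = 4
(b → b) ∨ ((b ∧ a) → a) = 4 ∨ 4 = 4
a ↔ a = 3 ↔ 3 = 4
~(a ↔ a) = ~4 = 0
a ↔ b = 3 ↔ 3 = 4
a ∨ a = 3 ∨ 3 = 3
(a ↔ b) → (a ∨ a) = 4 → 3 = 3
~(a ↔ a) ↔ ((a ↔ b) → (a ∨ a)) = 0 ↔ 3 = 1
((b → b) ∨ ((b ∧ a) → a)) → (~(a ↔ a) ↔ ((a ↔ b) → (a ∨ a))) = 4 → 1 = 1
~(((b → b) ∨ ((b ∧ a) → a)) → (~(a ↔ a) ↔ ((a ↔ b) → (a ∨ a)))) = ~1 = 3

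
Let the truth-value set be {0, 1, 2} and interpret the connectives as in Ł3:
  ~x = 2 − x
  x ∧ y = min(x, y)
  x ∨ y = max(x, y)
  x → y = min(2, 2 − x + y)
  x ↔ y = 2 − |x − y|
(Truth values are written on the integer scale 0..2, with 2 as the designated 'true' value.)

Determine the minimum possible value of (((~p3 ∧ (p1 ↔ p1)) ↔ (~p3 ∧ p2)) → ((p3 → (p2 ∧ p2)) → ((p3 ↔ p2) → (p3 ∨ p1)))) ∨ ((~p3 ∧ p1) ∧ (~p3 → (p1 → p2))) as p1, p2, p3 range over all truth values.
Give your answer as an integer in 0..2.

1

Take p1 = 0, p2 = 1, p3 = 1:
~p3 = ~1 = 1
p1 ↔ p1 = 0 ↔ 0 = 2
~p3 ∧ (p1 ↔ p1) = 1 ∧ 2 = 1
~p3 = ~1 = 1
~p3 ∧ p2 = 1 ∧ 1 = 1
(~p3 ∧ (p1 ↔ p1)) ↔ (~p3 ∧ p2) = 1 ↔ 1 = 2
p2 ∧ p2 = 1 ∧ 1 = 1
p3 → (p2 ∧ p2) = 1 → 1 = 2
p3 ↔ p2 = 1 ↔ 1 = 2
p3 ∨ p1 = 1 ∨ 0 = 1
(p3 ↔ p2) → (p3 ∨ p1) = 2 → 1 = 1
(p3 → (p2 ∧ p2)) → ((p3 ↔ p2) → (p3 ∨ p1)) = 2 → 1 = 1
((~p3 ∧ (p1 ↔ p1)) ↔ (~p3 ∧ p2)) → ((p3 → (p2 ∧ p2)) → ((p3 ↔ p2) → (p3 ∨ p1))) = 2 → 1 = 1
~p3 = ~1 = 1
~p3 ∧ p1 = 1 ∧ 0 = 0
~p3 = ~1 = 1
p1 → p2 = 0 → 1 = 2
~p3 → (p1 → p2) = 1 → 2 = 2
(~p3 ∧ p1) ∧ (~p3 → (p1 → p2)) = 0 ∧ 2 = 0
(((~p3 ∧ (p1 ↔ p1)) ↔ (~p3 ∧ p2)) → ((p3 → (p2 ∧ p2)) → ((p3 ↔ p2) → (p3 ∨ p1)))) ∨ ((~p3 ∧ p1) ∧ (~p3 → (p1 → p2))) = 1 ∨ 0 = 1
No assignment yields a value below 1, so this is the minimum.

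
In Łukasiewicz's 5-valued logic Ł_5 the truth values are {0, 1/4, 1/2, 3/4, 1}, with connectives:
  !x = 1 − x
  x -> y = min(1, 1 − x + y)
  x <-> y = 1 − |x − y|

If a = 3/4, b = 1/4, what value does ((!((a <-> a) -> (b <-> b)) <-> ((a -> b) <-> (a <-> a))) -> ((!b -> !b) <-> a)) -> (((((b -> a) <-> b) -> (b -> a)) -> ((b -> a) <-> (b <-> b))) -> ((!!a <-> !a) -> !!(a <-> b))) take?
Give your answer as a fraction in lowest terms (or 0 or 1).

a <-> a = 3/4 <-> 3/4 = 1
b <-> b = 1/4 <-> 1/4 = 1
(a <-> a) -> (b <-> b) = 1 -> 1 = 1
!((a <-> a) -> (b <-> b)) = !1 = 0
a -> b = 3/4 -> 1/4 = 1/2
a <-> a = 3/4 <-> 3/4 = 1
(a -> b) <-> (a <-> a) = 1/2 <-> 1 = 1/2
!((a <-> a) -> (b <-> b)) <-> ((a -> b) <-> (a <-> a)) = 0 <-> 1/2 = 1/2
!b = !1/4 = 3/4
!b = !1/4 = 3/4
!b -> !b = 3/4 -> 3/4 = 1
(!b -> !b) <-> a = 1 <-> 3/4 = 3/4
(!((a <-> a) -> (b <-> b)) <-> ((a -> b) <-> (a <-> a))) -> ((!b -> !b) <-> a) = 1/2 -> 3/4 = 1
b -> a = 1/4 -> 3/4 = 1
(b -> a) <-> b = 1 <-> 1/4 = 1/4
b -> a = 1/4 -> 3/4 = 1
((b -> a) <-> b) -> (b -> a) = 1/4 -> 1 = 1
b -> a = 1/4 -> 3/4 = 1
b <-> b = 1/4 <-> 1/4 = 1
(b -> a) <-> (b <-> b) = 1 <-> 1 = 1
(((b -> a) <-> b) -> (b -> a)) -> ((b -> a) <-> (b <-> b)) = 1 -> 1 = 1
!a = !3/4 = 1/4
!!a = !1/4 = 3/4
!a = !3/4 = 1/4
!!a <-> !a = 3/4 <-> 1/4 = 1/2
a <-> b = 3/4 <-> 1/4 = 1/2
!(a <-> b) = !1/2 = 1/2
!!(a <-> b) = !1/2 = 1/2
(!!a <-> !a) -> !!(a <-> b) = 1/2 -> 1/2 = 1
((((b -> a) <-> b) -> (b -> a)) -> ((b -> a) <-> (b <-> b))) -> ((!!a <-> !a) -> !!(a <-> b)) = 1 -> 1 = 1
((!((a <-> a) -> (b <-> b)) <-> ((a -> b) <-> (a <-> a))) -> ((!b -> !b) <-> a)) -> (((((b -> a) <-> b) -> (b -> a)) -> ((b -> a) <-> (b <-> b))) -> ((!!a <-> !a) -> !!(a <-> b))) = 1 -> 1 = 1

1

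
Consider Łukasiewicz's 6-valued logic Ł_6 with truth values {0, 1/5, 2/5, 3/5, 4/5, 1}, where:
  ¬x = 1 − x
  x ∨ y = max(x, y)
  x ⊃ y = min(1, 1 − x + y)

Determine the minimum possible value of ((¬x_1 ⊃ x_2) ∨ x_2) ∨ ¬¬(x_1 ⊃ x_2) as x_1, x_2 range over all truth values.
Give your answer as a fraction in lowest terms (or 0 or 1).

Take x_1 = 2/5, x_2 = 0:
¬x_1 = ¬2/5 = 3/5
¬x_1 ⊃ x_2 = 3/5 ⊃ 0 = 2/5
(¬x_1 ⊃ x_2) ∨ x_2 = 2/5 ∨ 0 = 2/5
x_1 ⊃ x_2 = 2/5 ⊃ 0 = 3/5
¬(x_1 ⊃ x_2) = ¬3/5 = 2/5
¬¬(x_1 ⊃ x_2) = ¬2/5 = 3/5
((¬x_1 ⊃ x_2) ∨ x_2) ∨ ¬¬(x_1 ⊃ x_2) = 2/5 ∨ 3/5 = 3/5
No assignment yields a value below 3/5, so this is the minimum.

3/5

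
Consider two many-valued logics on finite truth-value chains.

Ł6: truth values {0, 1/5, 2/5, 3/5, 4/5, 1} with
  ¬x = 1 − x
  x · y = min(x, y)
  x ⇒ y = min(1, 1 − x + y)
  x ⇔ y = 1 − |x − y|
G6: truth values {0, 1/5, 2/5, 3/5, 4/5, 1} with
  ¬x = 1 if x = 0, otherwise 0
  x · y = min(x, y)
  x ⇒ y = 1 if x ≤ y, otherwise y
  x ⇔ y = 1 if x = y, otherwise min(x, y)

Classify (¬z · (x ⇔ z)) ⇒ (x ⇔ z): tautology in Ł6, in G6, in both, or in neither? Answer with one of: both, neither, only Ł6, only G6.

both

In Ł6: every assignment gives 1 — tautology.
In G6: every assignment gives 1 — tautology.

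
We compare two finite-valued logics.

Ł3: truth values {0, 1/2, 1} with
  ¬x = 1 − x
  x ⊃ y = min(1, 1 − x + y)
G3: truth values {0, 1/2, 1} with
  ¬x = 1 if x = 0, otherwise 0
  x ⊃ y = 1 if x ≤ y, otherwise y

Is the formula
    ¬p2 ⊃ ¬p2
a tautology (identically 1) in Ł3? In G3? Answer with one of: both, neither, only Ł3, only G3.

both

In Ł3: every assignment gives 1 — tautology.
In G3: every assignment gives 1 — tautology.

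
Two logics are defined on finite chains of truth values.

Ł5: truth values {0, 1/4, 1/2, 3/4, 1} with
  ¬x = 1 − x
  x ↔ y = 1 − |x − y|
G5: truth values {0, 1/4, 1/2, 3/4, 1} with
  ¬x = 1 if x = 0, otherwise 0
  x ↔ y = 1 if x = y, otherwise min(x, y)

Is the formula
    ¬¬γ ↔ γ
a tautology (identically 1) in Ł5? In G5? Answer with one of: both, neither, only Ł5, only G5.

In Ł5: every assignment gives 1 — tautology.
In G5: at γ = 1/4 the value is 1/4 — not a tautology.

only Ł5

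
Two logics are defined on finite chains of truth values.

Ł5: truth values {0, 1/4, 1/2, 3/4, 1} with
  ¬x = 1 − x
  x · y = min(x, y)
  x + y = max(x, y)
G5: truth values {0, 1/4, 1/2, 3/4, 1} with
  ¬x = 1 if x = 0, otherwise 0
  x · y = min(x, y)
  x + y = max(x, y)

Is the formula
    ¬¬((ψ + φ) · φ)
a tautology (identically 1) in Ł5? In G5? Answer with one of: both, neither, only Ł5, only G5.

neither

In Ł5: at φ = 0, ψ = 0 the value is 0 — not a tautology.
In G5: at φ = 0, ψ = 0 the value is 0 — not a tautology.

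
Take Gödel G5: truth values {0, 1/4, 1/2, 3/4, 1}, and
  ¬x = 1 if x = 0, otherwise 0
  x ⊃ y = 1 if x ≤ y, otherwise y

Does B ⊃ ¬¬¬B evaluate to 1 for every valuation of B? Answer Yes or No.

No

Counterexample: take B = 1/4.
¬B = ¬1/4 = 0
¬¬B = ¬0 = 1
¬¬¬B = ¬1 = 0
B ⊃ ¬¬¬B = 1/4 ⊃ 0 = 0
This gives 0 ≠ 1.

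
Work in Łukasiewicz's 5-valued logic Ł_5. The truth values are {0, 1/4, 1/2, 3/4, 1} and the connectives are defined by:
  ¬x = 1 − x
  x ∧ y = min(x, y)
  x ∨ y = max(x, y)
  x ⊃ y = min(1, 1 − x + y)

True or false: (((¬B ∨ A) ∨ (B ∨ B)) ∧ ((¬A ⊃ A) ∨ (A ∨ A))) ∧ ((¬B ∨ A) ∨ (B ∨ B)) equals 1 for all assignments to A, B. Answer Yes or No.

No

Counterexample: take A = 0, B = 0.
¬B = ¬0 = 1
¬B ∨ A = 1 ∨ 0 = 1
B ∨ B = 0 ∨ 0 = 0
(¬B ∨ A) ∨ (B ∨ B) = 1 ∨ 0 = 1
¬A = ¬0 = 1
¬A ⊃ A = 1 ⊃ 0 = 0
A ∨ A = 0 ∨ 0 = 0
(¬A ⊃ A) ∨ (A ∨ A) = 0 ∨ 0 = 0
((¬B ∨ A) ∨ (B ∨ B)) ∧ ((¬A ⊃ A) ∨ (A ∨ A)) = 1 ∧ 0 = 0
(((¬B ∨ A) ∨ (B ∨ B)) ∧ ((¬A ⊃ A) ∨ (A ∨ A))) ∧ ((¬B ∨ A) ∨ (B ∨ B)) = 0 ∧ 1 = 0
This gives 0 ≠ 1.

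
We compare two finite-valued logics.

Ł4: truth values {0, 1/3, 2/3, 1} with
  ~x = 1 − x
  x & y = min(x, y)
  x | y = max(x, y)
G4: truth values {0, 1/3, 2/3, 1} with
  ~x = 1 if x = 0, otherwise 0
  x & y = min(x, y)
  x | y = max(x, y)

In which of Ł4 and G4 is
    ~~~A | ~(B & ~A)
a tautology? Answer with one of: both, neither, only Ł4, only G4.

In Ł4: at A = 1/3, B = 1/3 the value is 2/3 — not a tautology.
In G4: every assignment gives 1 — tautology.

only G4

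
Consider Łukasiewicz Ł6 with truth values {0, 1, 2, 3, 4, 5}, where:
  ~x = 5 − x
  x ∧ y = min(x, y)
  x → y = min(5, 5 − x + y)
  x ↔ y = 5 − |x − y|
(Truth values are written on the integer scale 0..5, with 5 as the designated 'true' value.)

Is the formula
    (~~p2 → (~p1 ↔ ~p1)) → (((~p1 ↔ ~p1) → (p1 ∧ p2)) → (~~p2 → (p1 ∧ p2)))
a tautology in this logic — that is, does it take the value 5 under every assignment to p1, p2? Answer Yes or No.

At p1 = 1, p2 = 2, for instance:
~p2 = ~2 = 3
~~p2 = ~3 = 2
~p1 = ~1 = 4
~p1 = ~1 = 4
~p1 ↔ ~p1 = 4 ↔ 4 = 5
~~p2 → (~p1 ↔ ~p1) = 2 → 5 = 5
p1 ∧ p2 = 1 ∧ 2 = 1
(~p1 ↔ ~p1) → (p1 ∧ p2) = 5 → 1 = 1
~~p2 → (p1 ∧ p2) = 2 → 1 = 4
((~p1 ↔ ~p1) → (p1 ∧ p2)) → (~~p2 → (p1 ∧ p2)) = 1 → 4 = 5
(~~p2 → (~p1 ↔ ~p1)) → (((~p1 ↔ ~p1) → (p1 ∧ p2)) → (~~p2 → (p1 ∧ p2))) = 5 → 5 = 5
and checking the remaining 35 assignments likewise gives ≥ 5 in every case.

Yes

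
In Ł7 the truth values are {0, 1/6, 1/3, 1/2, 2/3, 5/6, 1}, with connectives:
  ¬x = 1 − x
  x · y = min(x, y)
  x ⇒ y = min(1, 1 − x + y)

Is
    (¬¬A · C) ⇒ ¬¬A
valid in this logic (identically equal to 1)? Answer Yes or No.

At A = 1/6, C = 1/2, for instance:
¬A = ¬1/6 = 5/6
¬¬A = ¬5/6 = 1/6
¬¬A · C = 1/6 · 1/2 = 1/6
(¬¬A · C) ⇒ ¬¬A = 1/6 ⇒ 1/6 = 1
and checking the remaining 48 assignments likewise gives ≥ 1 in every case.

Yes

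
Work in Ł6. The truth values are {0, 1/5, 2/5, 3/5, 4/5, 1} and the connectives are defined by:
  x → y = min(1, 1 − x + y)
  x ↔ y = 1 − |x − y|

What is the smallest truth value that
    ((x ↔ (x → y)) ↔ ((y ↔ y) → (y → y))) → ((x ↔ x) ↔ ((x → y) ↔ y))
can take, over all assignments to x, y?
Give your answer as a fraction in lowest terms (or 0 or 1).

Take x = 2/5, y = 0:
x → y = 2/5 → 0 = 3/5
x ↔ (x → y) = 2/5 ↔ 3/5 = 4/5
y ↔ y = 0 ↔ 0 = 1
y → y = 0 → 0 = 1
(y ↔ y) → (y → y) = 1 → 1 = 1
(x ↔ (x → y)) ↔ ((y ↔ y) → (y → y)) = 4/5 ↔ 1 = 4/5
x ↔ x = 2/5 ↔ 2/5 = 1
x → y = 2/5 → 0 = 3/5
(x → y) ↔ y = 3/5 ↔ 0 = 2/5
(x ↔ x) ↔ ((x → y) ↔ y) = 1 ↔ 2/5 = 2/5
((x ↔ (x → y)) ↔ ((y ↔ y) → (y → y))) → ((x ↔ x) ↔ ((x → y) ↔ y)) = 4/5 → 2/5 = 3/5
No assignment yields a value below 3/5, so this is the minimum.

3/5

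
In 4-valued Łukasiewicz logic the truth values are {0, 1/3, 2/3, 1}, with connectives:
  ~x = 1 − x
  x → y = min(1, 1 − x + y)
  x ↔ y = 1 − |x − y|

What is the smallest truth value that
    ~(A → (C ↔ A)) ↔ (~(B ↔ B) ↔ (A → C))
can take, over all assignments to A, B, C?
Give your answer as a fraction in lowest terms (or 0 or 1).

Take A = 1/3, B = 0, C = 0:
C ↔ A = 0 ↔ 1/3 = 2/3
A → (C ↔ A) = 1/3 → 2/3 = 1
~(A → (C ↔ A)) = ~1 = 0
B ↔ B = 0 ↔ 0 = 1
~(B ↔ B) = ~1 = 0
A → C = 1/3 → 0 = 2/3
~(B ↔ B) ↔ (A → C) = 0 ↔ 2/3 = 1/3
~(A → (C ↔ A)) ↔ (~(B ↔ B) ↔ (A → C)) = 0 ↔ 1/3 = 2/3
No assignment yields a value below 2/3, so this is the minimum.

2/3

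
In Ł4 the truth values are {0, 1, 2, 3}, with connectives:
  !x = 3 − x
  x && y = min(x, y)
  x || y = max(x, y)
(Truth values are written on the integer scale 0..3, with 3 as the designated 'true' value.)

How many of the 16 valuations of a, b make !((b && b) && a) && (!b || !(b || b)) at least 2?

8

a = 0, b = 0 ↦ 3  ≥
a = 0, b = 1 ↦ 2  ≥
a = 0, b = 2 ↦ 1  <
a = 0, b = 3 ↦ 0  <
a = 1, b = 0 ↦ 3  ≥
a = 1, b = 1 ↦ 2  ≥
a = 1, b = 2 ↦ 1  <
a = 1, b = 3 ↦ 0  <
a = 2, b = 0 ↦ 3  ≥
a = 2, b = 1 ↦ 2  ≥
a = 2, b = 2 ↦ 1  <
a = 2, b = 3 ↦ 0  <
a = 3, b = 0 ↦ 3  ≥
a = 3, b = 1 ↦ 2  ≥
a = 3, b = 2 ↦ 1  <
a = 3, b = 3 ↦ 0  <
So 8 of the 16 assignments meet the threshold.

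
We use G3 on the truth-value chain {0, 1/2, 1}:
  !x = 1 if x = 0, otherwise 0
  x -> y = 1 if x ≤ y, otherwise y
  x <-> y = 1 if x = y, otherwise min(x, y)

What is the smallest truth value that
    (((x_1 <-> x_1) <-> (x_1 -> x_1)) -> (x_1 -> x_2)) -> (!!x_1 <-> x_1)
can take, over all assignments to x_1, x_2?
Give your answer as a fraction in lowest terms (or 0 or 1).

Take x_1 = 1/2, x_2 = 1/2:
x_1 <-> x_1 = 1/2 <-> 1/2 = 1
x_1 -> x_1 = 1/2 -> 1/2 = 1
(x_1 <-> x_1) <-> (x_1 -> x_1) = 1 <-> 1 = 1
x_1 -> x_2 = 1/2 -> 1/2 = 1
((x_1 <-> x_1) <-> (x_1 -> x_1)) -> (x_1 -> x_2) = 1 -> 1 = 1
!x_1 = !1/2 = 0
!!x_1 = !0 = 1
!!x_1 <-> x_1 = 1 <-> 1/2 = 1/2
(((x_1 <-> x_1) <-> (x_1 -> x_1)) -> (x_1 -> x_2)) -> (!!x_1 <-> x_1) = 1 -> 1/2 = 1/2
No assignment yields a value below 1/2, so this is the minimum.

1/2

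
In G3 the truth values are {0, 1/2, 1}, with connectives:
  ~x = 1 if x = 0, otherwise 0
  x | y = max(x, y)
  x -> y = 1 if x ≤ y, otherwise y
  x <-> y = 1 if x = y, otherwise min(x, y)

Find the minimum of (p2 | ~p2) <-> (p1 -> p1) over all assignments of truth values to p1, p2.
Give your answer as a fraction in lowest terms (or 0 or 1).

Take p1 = 0, p2 = 1/2:
~p2 = ~1/2 = 0
p2 | ~p2 = 1/2 | 0 = 1/2
p1 -> p1 = 0 -> 0 = 1
(p2 | ~p2) <-> (p1 -> p1) = 1/2 <-> 1 = 1/2
No assignment yields a value below 1/2, so this is the minimum.

1/2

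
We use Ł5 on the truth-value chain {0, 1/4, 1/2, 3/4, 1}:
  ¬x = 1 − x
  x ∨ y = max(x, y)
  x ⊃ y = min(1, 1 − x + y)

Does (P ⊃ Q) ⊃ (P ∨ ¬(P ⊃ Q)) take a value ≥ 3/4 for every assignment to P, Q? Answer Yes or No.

No

Counterexample: take P = 0, Q = 0.
P ⊃ Q = 0 ⊃ 0 = 1
P ⊃ Q = 0 ⊃ 0 = 1
¬(P ⊃ Q) = ¬1 = 0
P ∨ ¬(P ⊃ Q) = 0 ∨ 0 = 0
(P ⊃ Q) ⊃ (P ∨ ¬(P ⊃ Q)) = 1 ⊃ 0 = 0
This gives 0, which is below 3/4.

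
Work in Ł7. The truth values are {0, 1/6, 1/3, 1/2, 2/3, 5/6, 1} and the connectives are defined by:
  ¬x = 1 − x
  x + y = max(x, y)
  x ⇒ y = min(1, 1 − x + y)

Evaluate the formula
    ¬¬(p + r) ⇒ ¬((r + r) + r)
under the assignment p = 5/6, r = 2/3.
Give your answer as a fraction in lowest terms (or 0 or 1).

1/2

p + r = 5/6 + 2/3 = 5/6
¬(p + r) = ¬5/6 = 1/6
¬¬(p + r) = ¬1/6 = 5/6
r + r = 2/3 + 2/3 = 2/3
(r + r) + r = 2/3 + 2/3 = 2/3
¬((r + r) + r) = ¬2/3 = 1/3
¬¬(p + r) ⇒ ¬((r + r) + r) = 5/6 ⇒ 1/3 = 1/2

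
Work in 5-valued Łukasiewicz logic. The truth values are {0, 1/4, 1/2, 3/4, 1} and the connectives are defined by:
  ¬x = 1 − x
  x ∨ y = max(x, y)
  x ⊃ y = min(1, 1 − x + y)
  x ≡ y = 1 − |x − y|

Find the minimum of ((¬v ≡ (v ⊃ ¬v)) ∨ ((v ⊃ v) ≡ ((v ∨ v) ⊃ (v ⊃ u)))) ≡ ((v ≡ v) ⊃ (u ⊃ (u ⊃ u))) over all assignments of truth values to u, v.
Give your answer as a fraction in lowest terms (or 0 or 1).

Take u = 0, v = 3/4:
¬v = ¬3/4 = 1/4
¬v = ¬3/4 = 1/4
v ⊃ ¬v = 3/4 ⊃ 1/4 = 1/2
¬v ≡ (v ⊃ ¬v) = 1/4 ≡ 1/2 = 3/4
v ⊃ v = 3/4 ⊃ 3/4 = 1
v ∨ v = 3/4 ∨ 3/4 = 3/4
v ⊃ u = 3/4 ⊃ 0 = 1/4
(v ∨ v) ⊃ (v ⊃ u) = 3/4 ⊃ 1/4 = 1/2
(v ⊃ v) ≡ ((v ∨ v) ⊃ (v ⊃ u)) = 1 ≡ 1/2 = 1/2
(¬v ≡ (v ⊃ ¬v)) ∨ ((v ⊃ v) ≡ ((v ∨ v) ⊃ (v ⊃ u))) = 3/4 ∨ 1/2 = 3/4
v ≡ v = 3/4 ≡ 3/4 = 1
u ⊃ u = 0 ⊃ 0 = 1
u ⊃ (u ⊃ u) = 0 ⊃ 1 = 1
(v ≡ v) ⊃ (u ⊃ (u ⊃ u)) = 1 ⊃ 1 = 1
((¬v ≡ (v ⊃ ¬v)) ∨ ((v ⊃ v) ≡ ((v ∨ v) ⊃ (v ⊃ u)))) ≡ ((v ≡ v) ⊃ (u ⊃ (u ⊃ u))) = 3/4 ≡ 1 = 3/4
No assignment yields a value below 3/4, so this is the minimum.

3/4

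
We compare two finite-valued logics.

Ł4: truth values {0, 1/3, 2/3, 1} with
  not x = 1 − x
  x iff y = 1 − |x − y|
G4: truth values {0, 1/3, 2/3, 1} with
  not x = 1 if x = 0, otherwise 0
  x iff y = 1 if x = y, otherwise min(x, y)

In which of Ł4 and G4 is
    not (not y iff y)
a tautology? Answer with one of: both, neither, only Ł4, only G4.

In Ł4: at y = 1/3 the value is 1/3 — not a tautology.
In G4: every assignment gives 1 — tautology.

only G4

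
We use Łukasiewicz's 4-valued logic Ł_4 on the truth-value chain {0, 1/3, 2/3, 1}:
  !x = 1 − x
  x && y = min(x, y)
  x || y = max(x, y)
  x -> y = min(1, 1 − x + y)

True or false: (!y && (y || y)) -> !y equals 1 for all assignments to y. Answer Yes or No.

y = 0 ↦ 1
y = 1/3 ↦ 1
y = 2/3 ↦ 1
y = 1 ↦ 1
Every assignment gives a value ≥ 1.

Yes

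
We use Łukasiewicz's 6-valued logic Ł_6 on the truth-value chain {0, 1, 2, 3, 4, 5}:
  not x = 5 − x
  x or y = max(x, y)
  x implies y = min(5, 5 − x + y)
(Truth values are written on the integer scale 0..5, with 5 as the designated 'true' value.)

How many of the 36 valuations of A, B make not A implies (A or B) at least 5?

value 5: 24 assignments (counts)
value 4: 5 assignments
value 3: 2 assignments
value 2: 3 assignments
value 1: 1 assignment
value 0: 1 assignment
So 24 of the 36 assignments meet the threshold.

24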